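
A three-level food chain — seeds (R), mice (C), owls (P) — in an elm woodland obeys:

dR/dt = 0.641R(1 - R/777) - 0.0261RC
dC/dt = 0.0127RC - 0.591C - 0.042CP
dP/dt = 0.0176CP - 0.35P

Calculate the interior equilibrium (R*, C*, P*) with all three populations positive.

R* ≈ 148, C* ≈ 19.9, P* ≈ 30.6

From dP/dt = 0: 0.0176C* = 0.35, so C* = 19.9.
From dR/dt = 0: 0.641(1 - R*/777) = 0.0261·19.9, giving R* = 777·(1 - 0.81) = 148.
From dC/dt = 0: 0.0127·148 - 0.591 = 0.042P*, so P* = 1.29/0.042 = 30.6.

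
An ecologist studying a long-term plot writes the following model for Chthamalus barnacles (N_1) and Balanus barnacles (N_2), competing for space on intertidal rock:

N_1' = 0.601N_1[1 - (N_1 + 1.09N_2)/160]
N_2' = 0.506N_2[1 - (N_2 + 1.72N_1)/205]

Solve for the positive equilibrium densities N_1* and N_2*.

N_1* ≈ 72.5, N_2* ≈ 80.2

Setting both brackets to zero gives the nullclines N_1 + 1.09N_2 = 160 and 1.72N_1 + N_2 = 205.
Substituting N_2 = 205 - 1.72N_1 into the first: N_1(1 - 1.09·1.72) = 160 - 1.09·205.
So N_1* = -63.5/-0.875 = 72.5, and then N_2* = 205 - 1.72·72.5 = 80.2.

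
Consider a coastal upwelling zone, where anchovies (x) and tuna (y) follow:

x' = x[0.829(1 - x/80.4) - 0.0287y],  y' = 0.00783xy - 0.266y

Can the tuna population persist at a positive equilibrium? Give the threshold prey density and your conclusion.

Threshold x = 34; K > 34, so yes, the predator persists.

The predator equation gives dy/dt > 0 only when x > 0.266/0.00783 = 34.
Without the predator, x → K = 80.4. Since 80.4 > 34, the predator can invade and persist.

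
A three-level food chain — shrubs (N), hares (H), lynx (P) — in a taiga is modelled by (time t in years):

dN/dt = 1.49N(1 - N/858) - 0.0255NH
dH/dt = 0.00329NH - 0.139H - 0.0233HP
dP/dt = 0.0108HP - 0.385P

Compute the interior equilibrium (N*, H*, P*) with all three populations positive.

From dP/dt = 0: 0.0108H* = 0.385, so H* = 35.6.
From dN/dt = 0: 1.49(1 - N*/858) = 0.0255·35.6, giving N* = 858·(1 - 0.61) = 335.
From dH/dt = 0: 0.00329·335 - 0.139 = 0.0233P*, so P* = 0.962/0.0233 = 41.3.

N* ≈ 335, H* ≈ 35.6, P* ≈ 41.3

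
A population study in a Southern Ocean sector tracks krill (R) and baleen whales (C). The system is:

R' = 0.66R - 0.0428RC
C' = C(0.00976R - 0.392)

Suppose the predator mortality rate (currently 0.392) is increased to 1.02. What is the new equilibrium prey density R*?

At the interior fixed point, setting dC/dt = 0 with C > 0 fixes R* = (predator death rate)/(RC coefficient) — independent of the other coefficients.
With the change, R* = 1.02/0.00976 = 105; it rises from 40.2.

R* ≈ 105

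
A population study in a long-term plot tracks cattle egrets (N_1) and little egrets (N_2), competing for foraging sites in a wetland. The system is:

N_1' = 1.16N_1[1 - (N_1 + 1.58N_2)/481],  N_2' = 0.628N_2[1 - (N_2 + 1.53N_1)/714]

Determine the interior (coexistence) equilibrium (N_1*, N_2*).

N_1* ≈ 457, N_2* ≈ 15.5

Setting both brackets to zero gives the nullclines N_1 + 1.58N_2 = 481 and 1.53N_1 + N_2 = 714.
Substituting N_2 = 714 - 1.53N_1 into the first: N_1(1 - 1.58·1.53) = 481 - 1.58·714.
So N_1* = -647/-1.42 = 457, and then N_2* = 714 - 1.53·457 = 15.5.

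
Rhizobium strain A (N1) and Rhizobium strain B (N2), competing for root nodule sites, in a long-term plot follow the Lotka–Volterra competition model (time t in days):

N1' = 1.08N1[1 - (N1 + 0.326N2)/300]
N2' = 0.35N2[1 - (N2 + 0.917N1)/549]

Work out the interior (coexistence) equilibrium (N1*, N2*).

Setting both brackets to zero gives the nullclines N1 + 0.326N2 = 300 and 0.917N1 + N2 = 549.
Substituting N2 = 549 - 0.917N1 into the first: N1(1 - 0.326·0.917) = 300 - 0.326·549.
So N1* = 121/0.701 = 173, and then N2* = 549 - 0.917·173 = 391.

N1* ≈ 173, N2* ≈ 391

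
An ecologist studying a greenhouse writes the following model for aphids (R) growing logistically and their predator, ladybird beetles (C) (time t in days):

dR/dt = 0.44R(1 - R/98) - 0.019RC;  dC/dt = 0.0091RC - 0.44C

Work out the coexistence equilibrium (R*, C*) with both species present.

R* ≈ 48.4, C* ≈ 11.7

From dC/dt = 0 with C > 0: 0.0091R* = 0.44, so R* = 48.4.
Substitute into dR/dt = 0: 0.44(1 - 48.4/98) = 0.019C*.
The bracket is 0.507, giving C* = 0.223/0.019 = 11.7.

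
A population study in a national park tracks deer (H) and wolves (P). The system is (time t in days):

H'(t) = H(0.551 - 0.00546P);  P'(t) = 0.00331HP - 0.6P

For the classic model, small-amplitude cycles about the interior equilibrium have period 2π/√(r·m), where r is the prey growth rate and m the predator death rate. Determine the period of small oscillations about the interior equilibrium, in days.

T ≈ 10.9 days

Here r = 0.551 and m = 0.6, so r·m = 0.331.
ω = √0.331 = 0.575 per day, hence T = 2π/ω ≈ 10.9 days.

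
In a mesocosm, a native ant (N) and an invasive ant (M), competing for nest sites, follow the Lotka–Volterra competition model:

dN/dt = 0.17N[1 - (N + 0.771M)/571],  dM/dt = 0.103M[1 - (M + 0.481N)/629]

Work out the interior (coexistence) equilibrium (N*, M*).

Setting both brackets to zero gives the nullclines N + 0.771M = 571 and 0.481N + M = 629.
Substituting M = 629 - 0.481N into the first: N(1 - 0.771·0.481) = 571 - 0.771·629.
So N* = 86/0.629 = 137, and then M* = 629 - 0.481·137 = 563.

N* ≈ 137, M* ≈ 563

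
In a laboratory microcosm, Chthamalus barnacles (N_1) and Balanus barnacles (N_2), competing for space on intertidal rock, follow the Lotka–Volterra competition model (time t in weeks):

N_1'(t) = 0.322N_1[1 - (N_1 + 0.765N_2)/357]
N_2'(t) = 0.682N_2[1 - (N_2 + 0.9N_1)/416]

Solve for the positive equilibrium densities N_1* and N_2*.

N_1* ≈ 124, N_2* ≈ 304

Setting both brackets to zero gives the nullclines N_1 + 0.765N_2 = 357 and 0.9N_1 + N_2 = 416.
Substituting N_2 = 416 - 0.9N_1 into the first: N_1(1 - 0.765·0.9) = 357 - 0.765·416.
So N_1* = 38.8/0.311 = 124, and then N_2* = 416 - 0.9·124 = 304.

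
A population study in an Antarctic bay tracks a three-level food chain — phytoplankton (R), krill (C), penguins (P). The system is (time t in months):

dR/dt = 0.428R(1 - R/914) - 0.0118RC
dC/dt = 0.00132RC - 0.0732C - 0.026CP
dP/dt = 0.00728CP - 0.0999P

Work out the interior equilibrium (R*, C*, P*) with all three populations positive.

R* ≈ 568, C* ≈ 13.7, P* ≈ 26

From dP/dt = 0: 0.00728C* = 0.0999, so C* = 13.7.
From dR/dt = 0: 0.428(1 - R*/914) = 0.0118·13.7, giving R* = 914·(1 - 0.378) = 568.
From dC/dt = 0: 0.00132·568 - 0.0732 = 0.026P*, so P* = 0.677/0.026 = 26.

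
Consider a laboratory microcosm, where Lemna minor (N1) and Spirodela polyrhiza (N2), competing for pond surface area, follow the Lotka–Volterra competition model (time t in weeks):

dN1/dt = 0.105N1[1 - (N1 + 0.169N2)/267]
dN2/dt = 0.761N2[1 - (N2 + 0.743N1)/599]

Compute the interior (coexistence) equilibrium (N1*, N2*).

N1* ≈ 190, N2* ≈ 458

Setting both brackets to zero gives the nullclines N1 + 0.169N2 = 267 and 0.743N1 + N2 = 599.
Substituting N2 = 599 - 0.743N1 into the first: N1(1 - 0.169·0.743) = 267 - 0.169·599.
So N1* = 166/0.874 = 190, and then N2* = 599 - 0.743·190 = 458.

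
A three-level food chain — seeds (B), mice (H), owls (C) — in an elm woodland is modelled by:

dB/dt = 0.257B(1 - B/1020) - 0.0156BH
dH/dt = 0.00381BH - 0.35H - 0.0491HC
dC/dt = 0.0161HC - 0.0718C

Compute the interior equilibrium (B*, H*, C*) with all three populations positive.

From dC/dt = 0: 0.0161H* = 0.0718, so H* = 4.46.
From dB/dt = 0: 0.257(1 - B*/1020) = 0.0156·4.46, giving B* = 1020·(1 - 0.271) = 744.
From dH/dt = 0: 0.00381·744 - 0.35 = 0.0491C*, so C* = 2.48/0.0491 = 50.6.

B* ≈ 744, H* ≈ 4.46, C* ≈ 50.6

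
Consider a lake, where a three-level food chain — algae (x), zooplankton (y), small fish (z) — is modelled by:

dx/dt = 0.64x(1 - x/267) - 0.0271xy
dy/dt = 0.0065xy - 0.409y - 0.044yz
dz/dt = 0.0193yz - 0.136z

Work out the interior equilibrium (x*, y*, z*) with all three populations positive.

x* ≈ 187, y* ≈ 7.05, z* ≈ 18.4

From dz/dt = 0: 0.0193y* = 0.136, so y* = 7.05.
From dx/dt = 0: 0.64(1 - x*/267) = 0.0271·7.05, giving x* = 267·(1 - 0.298) = 187.
From dy/dt = 0: 0.0065·187 - 0.409 = 0.044z*, so z* = 0.809/0.044 = 18.4.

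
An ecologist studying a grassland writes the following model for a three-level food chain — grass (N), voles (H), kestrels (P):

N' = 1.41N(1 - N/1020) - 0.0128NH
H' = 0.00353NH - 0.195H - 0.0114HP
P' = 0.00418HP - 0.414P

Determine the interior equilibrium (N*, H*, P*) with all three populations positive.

N* ≈ 103, H* ≈ 99, P* ≈ 14.8

From dP/dt = 0: 0.00418H* = 0.414, so H* = 99.
From dN/dt = 0: 1.41(1 - N*/1020) = 0.0128·99, giving N* = 1020·(1 - 0.899) = 103.
From dH/dt = 0: 0.00353·103 - 0.195 = 0.0114P*, so P* = 0.168/0.0114 = 14.8.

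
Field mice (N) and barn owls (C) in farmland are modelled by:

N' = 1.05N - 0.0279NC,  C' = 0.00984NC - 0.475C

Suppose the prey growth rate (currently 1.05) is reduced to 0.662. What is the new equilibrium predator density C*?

C* ≈ 23.7

At the interior fixed point, setting dN/dt = 0 with N > 0 fixes C* = (prey growth rate)/(NC coefficient) — independent of the other coefficients.
With the change, C* = 0.662/0.0279 = 23.7; it falls from 37.6.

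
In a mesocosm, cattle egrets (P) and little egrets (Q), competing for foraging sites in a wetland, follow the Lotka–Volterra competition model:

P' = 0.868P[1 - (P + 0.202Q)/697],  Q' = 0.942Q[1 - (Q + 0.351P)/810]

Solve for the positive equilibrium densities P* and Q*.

Setting both brackets to zero gives the nullclines P + 0.202Q = 697 and 0.351P + Q = 810.
Substituting Q = 810 - 0.351P into the first: P(1 - 0.202·0.351) = 697 - 0.202·810.
So P* = 533/0.929 = 574, and then Q* = 810 - 0.351·574 = 608.

P* ≈ 574, Q* ≈ 608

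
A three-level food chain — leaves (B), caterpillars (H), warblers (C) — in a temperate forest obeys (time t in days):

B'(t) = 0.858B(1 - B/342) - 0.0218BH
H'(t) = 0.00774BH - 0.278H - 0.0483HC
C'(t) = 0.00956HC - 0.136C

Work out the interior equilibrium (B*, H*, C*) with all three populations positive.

From dC/dt = 0: 0.00956H* = 0.136, so H* = 14.2.
From dB/dt = 0: 0.858(1 - B*/342) = 0.0218·14.2, giving B* = 342·(1 - 0.361) = 218.
From dH/dt = 0: 0.00774·218 - 0.278 = 0.0483C*, so C* = 1.41/0.0483 = 29.2.

B* ≈ 218, H* ≈ 14.2, C* ≈ 29.2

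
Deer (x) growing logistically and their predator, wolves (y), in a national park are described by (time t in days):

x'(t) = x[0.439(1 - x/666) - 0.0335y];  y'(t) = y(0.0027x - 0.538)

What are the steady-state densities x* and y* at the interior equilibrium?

x* ≈ 199, y* ≈ 9.18

From dy/dt = 0 with y > 0: 0.0027x* = 0.538, so x* = 199.
Substitute into dx/dt = 0: 0.439(1 - 199/666) = 0.0335y*.
The bracket is 0.701, giving y* = 0.308/0.0335 = 9.18.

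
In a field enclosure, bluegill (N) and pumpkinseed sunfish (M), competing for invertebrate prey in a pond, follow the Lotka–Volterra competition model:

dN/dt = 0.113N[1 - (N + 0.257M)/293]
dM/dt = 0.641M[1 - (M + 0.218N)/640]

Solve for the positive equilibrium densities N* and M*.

Setting both brackets to zero gives the nullclines N + 0.257M = 293 and 0.218N + M = 640.
Substituting M = 640 - 0.218N into the first: N(1 - 0.257·0.218) = 293 - 0.257·640.
So N* = 129/0.944 = 136, and then M* = 640 - 0.218·136 = 610.

N* ≈ 136, M* ≈ 610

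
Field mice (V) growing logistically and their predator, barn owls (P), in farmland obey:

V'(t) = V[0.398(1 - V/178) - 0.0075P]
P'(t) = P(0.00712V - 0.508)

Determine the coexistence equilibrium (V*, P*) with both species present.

V* ≈ 71.3, P* ≈ 31.8

From dP/dt = 0 with P > 0: 0.00712V* = 0.508, so V* = 71.3.
Substitute into dV/dt = 0: 0.398(1 - 71.3/178) = 0.0075P*.
The bracket is 0.599, giving P* = 0.238/0.0075 = 31.8.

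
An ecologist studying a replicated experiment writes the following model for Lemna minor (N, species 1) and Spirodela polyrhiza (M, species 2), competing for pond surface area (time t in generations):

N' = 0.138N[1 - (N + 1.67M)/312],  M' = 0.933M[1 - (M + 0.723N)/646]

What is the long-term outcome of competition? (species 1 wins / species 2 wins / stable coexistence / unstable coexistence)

species 2 excludes species 1

Compare the nullcline intercepts: K1/α12 = 312/1.67 = 187 < K2 = 646; K2/α21 = 646/0.723 = 893 > K1 = 312.
Since the inequalities point opposite ways, species 2 can invade but species 1 cannot.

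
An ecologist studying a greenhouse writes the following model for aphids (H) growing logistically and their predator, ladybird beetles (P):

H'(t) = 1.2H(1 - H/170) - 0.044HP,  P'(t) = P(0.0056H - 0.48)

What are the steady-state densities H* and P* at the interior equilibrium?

From dP/dt = 0 with P > 0: 0.0056H* = 0.48, so H* = 85.7.
Substitute into dH/dt = 0: 1.2(1 - 85.7/170) = 0.044P*.
The bracket is 0.496, giving P* = 0.595/0.044 = 13.5.

H* ≈ 85.7, P* ≈ 13.5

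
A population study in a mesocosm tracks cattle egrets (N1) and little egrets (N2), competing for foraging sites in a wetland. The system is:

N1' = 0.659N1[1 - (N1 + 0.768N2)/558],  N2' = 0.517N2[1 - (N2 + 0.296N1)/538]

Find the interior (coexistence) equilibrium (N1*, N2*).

N1* ≈ 187, N2* ≈ 483

Setting both brackets to zero gives the nullclines N1 + 0.768N2 = 558 and 0.296N1 + N2 = 538.
Substituting N2 = 538 - 0.296N1 into the first: N1(1 - 0.768·0.296) = 558 - 0.768·538.
So N1* = 145/0.773 = 187, and then N2* = 538 - 0.296·187 = 483.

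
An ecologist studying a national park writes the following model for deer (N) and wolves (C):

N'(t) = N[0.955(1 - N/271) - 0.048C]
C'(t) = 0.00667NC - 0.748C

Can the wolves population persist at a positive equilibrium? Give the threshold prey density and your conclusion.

Threshold N = 112; K > 112, so yes, the predator persists.

The predator equation gives dC/dt > 0 only when N > 0.748/0.00667 = 112.
Without the predator, N → K = 271. Since 271 > 112, the predator can invade and persist.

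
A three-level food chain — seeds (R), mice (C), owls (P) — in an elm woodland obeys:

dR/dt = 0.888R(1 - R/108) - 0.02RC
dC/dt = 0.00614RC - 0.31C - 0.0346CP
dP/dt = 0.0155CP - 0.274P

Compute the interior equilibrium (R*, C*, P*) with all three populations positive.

R* ≈ 65, C* ≈ 17.7, P* ≈ 2.58

From dP/dt = 0: 0.0155C* = 0.274, so C* = 17.7.
From dR/dt = 0: 0.888(1 - R*/108) = 0.02·17.7, giving R* = 108·(1 - 0.398) = 65.
From dC/dt = 0: 0.00614·65 - 0.31 = 0.0346P*, so P* = 0.0891/0.0346 = 2.58.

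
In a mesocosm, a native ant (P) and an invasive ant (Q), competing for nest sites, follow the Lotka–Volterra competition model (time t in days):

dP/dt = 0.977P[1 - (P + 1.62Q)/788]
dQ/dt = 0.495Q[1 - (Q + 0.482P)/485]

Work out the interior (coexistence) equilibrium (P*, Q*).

Setting both brackets to zero gives the nullclines P + 1.62Q = 788 and 0.482P + Q = 485.
Substituting Q = 485 - 0.482P into the first: P(1 - 1.62·0.482) = 788 - 1.62·485.
So P* = 2.3/0.219 = 10.5, and then Q* = 485 - 0.482·10.5 = 480.

P* ≈ 10.5, Q* ≈ 480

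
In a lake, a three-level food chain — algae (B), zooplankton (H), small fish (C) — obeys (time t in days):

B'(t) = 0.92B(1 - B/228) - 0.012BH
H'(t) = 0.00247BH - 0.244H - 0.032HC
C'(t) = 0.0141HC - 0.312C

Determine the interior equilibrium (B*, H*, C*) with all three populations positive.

From dC/dt = 0: 0.0141H* = 0.312, so H* = 22.1.
From dB/dt = 0: 0.92(1 - B*/228) = 0.012·22.1, giving B* = 228·(1 - 0.289) = 162.
From dH/dt = 0: 0.00247·162 - 0.244 = 0.032C*, so C* = 0.157/0.032 = 4.89.

B* ≈ 162, H* ≈ 22.1, C* ≈ 4.89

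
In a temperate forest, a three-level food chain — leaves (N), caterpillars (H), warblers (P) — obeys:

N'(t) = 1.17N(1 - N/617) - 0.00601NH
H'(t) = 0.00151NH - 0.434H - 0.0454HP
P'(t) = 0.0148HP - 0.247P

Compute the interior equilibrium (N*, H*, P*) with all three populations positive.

N* ≈ 564, H* ≈ 16.7, P* ≈ 9.2

From dP/dt = 0: 0.0148H* = 0.247, so H* = 16.7.
From dN/dt = 0: 1.17(1 - N*/617) = 0.00601·16.7, giving N* = 617·(1 - 0.0857) = 564.
From dH/dt = 0: 0.00151·564 - 0.434 = 0.0454P*, so P* = 0.418/0.0454 = 9.2.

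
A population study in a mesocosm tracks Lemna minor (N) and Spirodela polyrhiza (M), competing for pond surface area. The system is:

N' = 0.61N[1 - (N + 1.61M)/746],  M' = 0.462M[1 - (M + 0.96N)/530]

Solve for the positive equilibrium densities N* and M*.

N* ≈ 197, M* ≈ 341

Setting both brackets to zero gives the nullclines N + 1.61M = 746 and 0.96N + M = 530.
Substituting M = 530 - 0.96N into the first: N(1 - 1.61·0.96) = 746 - 1.61·530.
So N* = -107/-0.546 = 197, and then M* = 530 - 0.96·197 = 341.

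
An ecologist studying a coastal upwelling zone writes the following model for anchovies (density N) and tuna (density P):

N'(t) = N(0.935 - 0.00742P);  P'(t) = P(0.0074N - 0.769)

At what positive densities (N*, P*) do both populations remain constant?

Set dP/dt = 0 with P > 0: 0.0074N - 0.769 = 0, so N* = 0.769/0.0074 = 104.
Set dN/dt = 0 with N > 0: 0.935 - 0.00742P = 0, so P* = 0.935/0.00742 = 126.

N* ≈ 104, P* ≈ 126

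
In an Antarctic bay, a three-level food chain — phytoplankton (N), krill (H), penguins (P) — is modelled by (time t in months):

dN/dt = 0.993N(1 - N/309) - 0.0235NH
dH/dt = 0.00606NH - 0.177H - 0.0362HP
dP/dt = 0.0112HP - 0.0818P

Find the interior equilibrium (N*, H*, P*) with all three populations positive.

From dP/dt = 0: 0.0112H* = 0.0818, so H* = 7.3.
From dN/dt = 0: 0.993(1 - N*/309) = 0.0235·7.3, giving N* = 309·(1 - 0.173) = 256.
From dH/dt = 0: 0.00606·256 - 0.177 = 0.0362P*, so P* = 1.37/0.0362 = 37.9.

N* ≈ 256, H* ≈ 7.3, P* ≈ 37.9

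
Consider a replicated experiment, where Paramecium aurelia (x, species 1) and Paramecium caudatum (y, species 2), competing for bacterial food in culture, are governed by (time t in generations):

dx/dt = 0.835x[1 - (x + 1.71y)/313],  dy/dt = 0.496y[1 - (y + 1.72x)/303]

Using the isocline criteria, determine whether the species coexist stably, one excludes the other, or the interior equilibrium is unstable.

Compare the nullcline intercepts: K1/α12 = 313/1.71 = 183 < K2 = 303; K2/α21 = 303/1.72 = 176 < K1 = 313.
Since both are reversed, neither can invade when rare; the interior point is a saddle.

unstable coexistence (outcome depends on initial conditions)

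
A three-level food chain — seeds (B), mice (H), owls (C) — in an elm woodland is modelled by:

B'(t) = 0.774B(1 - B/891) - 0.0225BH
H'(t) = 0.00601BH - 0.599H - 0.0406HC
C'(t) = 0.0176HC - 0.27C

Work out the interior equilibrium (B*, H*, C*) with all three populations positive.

B* ≈ 494, H* ≈ 15.3, C* ≈ 58.3

From dC/dt = 0: 0.0176H* = 0.27, so H* = 15.3.
From dB/dt = 0: 0.774(1 - B*/891) = 0.0225·15.3, giving B* = 891·(1 - 0.446) = 494.
From dH/dt = 0: 0.00601·494 - 0.599 = 0.0406C*, so C* = 2.37/0.0406 = 58.3.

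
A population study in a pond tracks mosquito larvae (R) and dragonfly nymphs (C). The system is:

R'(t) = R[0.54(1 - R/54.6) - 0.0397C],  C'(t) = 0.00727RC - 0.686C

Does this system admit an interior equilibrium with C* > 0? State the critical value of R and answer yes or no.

The predator equation gives dC/dt > 0 only when R > 0.686/0.00727 = 94.4.
Without the predator, R → K = 54.6. Since 54.6 < 94.4, the predator cannot invade.

Threshold R = 94.4; K < 94.4, so no, the predator goes extinct.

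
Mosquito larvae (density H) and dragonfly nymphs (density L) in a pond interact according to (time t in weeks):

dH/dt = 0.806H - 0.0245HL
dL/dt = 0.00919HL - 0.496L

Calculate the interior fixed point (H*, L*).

Set dL/dt = 0 with L > 0: 0.00919H - 0.496 = 0, so H* = 0.496/0.00919 = 54.
Set dH/dt = 0 with H > 0: 0.806 - 0.0245L = 0, so L* = 0.806/0.0245 = 32.9.

H* ≈ 54, L* ≈ 32.9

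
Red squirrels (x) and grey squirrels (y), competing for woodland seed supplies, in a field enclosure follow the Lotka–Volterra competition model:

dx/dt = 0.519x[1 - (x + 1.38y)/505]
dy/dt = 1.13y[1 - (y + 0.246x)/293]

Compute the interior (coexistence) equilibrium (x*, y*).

Setting both brackets to zero gives the nullclines x + 1.38y = 505 and 0.246x + y = 293.
Substituting y = 293 - 0.246x into the first: x(1 - 1.38·0.246) = 505 - 1.38·293.
So x* = 101/0.661 = 152, and then y* = 293 - 0.246·152 = 256.

x* ≈ 152, y* ≈ 256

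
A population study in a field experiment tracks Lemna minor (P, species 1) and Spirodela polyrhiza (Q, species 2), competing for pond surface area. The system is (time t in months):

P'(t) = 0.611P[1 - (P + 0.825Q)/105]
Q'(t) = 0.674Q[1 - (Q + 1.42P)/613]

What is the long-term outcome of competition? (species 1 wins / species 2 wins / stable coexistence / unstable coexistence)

Compare the nullcline intercepts: K1/α12 = 105/0.825 = 127 < K2 = 613; K2/α21 = 613/1.42 = 432 > K1 = 105.
Since the inequalities point opposite ways, species 2 can invade but species 1 cannot.

species 2 excludes species 1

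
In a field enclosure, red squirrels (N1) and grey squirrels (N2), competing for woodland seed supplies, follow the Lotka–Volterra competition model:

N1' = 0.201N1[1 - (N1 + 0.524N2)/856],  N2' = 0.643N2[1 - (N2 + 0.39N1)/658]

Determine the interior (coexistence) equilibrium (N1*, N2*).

N1* ≈ 643, N2* ≈ 407

Setting both brackets to zero gives the nullclines N1 + 0.524N2 = 856 and 0.39N1 + N2 = 658.
Substituting N2 = 658 - 0.39N1 into the first: N1(1 - 0.524·0.39) = 856 - 0.524·658.
So N1* = 511/0.796 = 643, and then N2* = 658 - 0.39·643 = 407.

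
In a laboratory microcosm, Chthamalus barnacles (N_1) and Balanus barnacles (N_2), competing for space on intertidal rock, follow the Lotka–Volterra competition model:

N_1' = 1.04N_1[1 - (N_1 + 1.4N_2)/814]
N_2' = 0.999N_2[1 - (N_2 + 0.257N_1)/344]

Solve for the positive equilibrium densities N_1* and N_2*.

Setting both brackets to zero gives the nullclines N_1 + 1.4N_2 = 814 and 0.257N_1 + N_2 = 344.
Substituting N_2 = 344 - 0.257N_1 into the first: N_1(1 - 1.4·0.257) = 814 - 1.4·344.
So N_1* = 332/0.64 = 519, and then N_2* = 344 - 0.257·519 = 211.

N_1* ≈ 519, N_2* ≈ 211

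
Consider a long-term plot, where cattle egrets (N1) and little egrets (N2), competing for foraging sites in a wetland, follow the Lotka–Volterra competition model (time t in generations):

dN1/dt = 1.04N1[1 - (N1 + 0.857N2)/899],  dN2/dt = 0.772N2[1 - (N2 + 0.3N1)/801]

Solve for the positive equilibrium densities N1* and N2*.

N1* ≈ 286, N2* ≈ 715

Setting both brackets to zero gives the nullclines N1 + 0.857N2 = 899 and 0.3N1 + N2 = 801.
Substituting N2 = 801 - 0.3N1 into the first: N1(1 - 0.857·0.3) = 899 - 0.857·801.
So N1* = 213/0.743 = 286, and then N2* = 801 - 0.3·286 = 715.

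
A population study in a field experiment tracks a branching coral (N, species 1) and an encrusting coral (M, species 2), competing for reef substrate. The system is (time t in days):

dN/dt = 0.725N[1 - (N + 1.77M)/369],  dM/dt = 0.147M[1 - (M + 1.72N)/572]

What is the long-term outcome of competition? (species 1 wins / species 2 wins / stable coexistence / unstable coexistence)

unstable coexistence (outcome depends on initial conditions)

Compare the nullcline intercepts: K1/α12 = 369/1.77 = 208 < K2 = 572; K2/α21 = 572/1.72 = 333 < K1 = 369.
Since both are reversed, neither can invade when rare; the interior point is a saddle.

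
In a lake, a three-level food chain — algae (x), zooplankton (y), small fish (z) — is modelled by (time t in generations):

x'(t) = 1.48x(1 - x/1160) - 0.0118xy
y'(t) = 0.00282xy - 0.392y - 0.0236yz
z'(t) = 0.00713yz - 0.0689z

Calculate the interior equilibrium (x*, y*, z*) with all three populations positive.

From dz/dt = 0: 0.00713y* = 0.0689, so y* = 9.66.
From dx/dt = 0: 1.48(1 - x*/1160) = 0.0118·9.66, giving x* = 1160·(1 - 0.077) = 1070.
From dy/dt = 0: 0.00282·1070 - 0.392 = 0.0236z*, so z* = 2.63/0.0236 = 111.

x* ≈ 1070, y* ≈ 9.66, z* ≈ 111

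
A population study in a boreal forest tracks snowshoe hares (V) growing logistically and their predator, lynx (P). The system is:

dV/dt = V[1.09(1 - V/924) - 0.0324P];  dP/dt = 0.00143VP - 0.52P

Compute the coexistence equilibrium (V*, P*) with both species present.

From dP/dt = 0 with P > 0: 0.00143V* = 0.52, so V* = 364.
Substitute into dV/dt = 0: 1.09(1 - 364/924) = 0.0324P*.
The bracket is 0.606, giving P* = 0.661/0.0324 = 20.4.

V* ≈ 364, P* ≈ 20.4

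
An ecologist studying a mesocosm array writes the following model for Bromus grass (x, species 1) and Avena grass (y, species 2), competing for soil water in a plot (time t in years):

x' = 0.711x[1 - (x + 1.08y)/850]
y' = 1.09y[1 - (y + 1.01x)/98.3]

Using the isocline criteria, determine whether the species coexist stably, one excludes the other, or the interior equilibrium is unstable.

species 1 excludes species 2

Compare the nullcline intercepts: K1/α12 = 850/1.08 = 787 > K2 = 98.3; K2/α21 = 98.3/1.01 = 97.3 < K1 = 850.
Since the inequalities point opposite ways, species 1 can invade but species 2 cannot.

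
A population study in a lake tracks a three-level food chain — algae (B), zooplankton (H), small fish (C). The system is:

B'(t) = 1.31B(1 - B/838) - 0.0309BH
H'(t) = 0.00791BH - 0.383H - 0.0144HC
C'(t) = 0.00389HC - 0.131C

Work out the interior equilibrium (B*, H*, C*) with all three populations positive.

From dC/dt = 0: 0.00389H* = 0.131, so H* = 33.7.
From dB/dt = 0: 1.31(1 - B*/838) = 0.0309·33.7, giving B* = 838·(1 - 0.794) = 172.
From dH/dt = 0: 0.00791·172 - 0.383 = 0.0144C*, so C* = 0.98/0.0144 = 68.1.

B* ≈ 172, H* ≈ 33.7, C* ≈ 68.1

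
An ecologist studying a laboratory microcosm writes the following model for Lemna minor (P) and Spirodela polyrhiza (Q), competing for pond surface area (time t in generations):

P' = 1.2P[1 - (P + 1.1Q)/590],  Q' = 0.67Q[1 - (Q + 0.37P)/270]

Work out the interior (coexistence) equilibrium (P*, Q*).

Setting both brackets to zero gives the nullclines P + 1.1Q = 590 and 0.37P + Q = 270.
Substituting Q = 270 - 0.37P into the first: P(1 - 1.1·0.37) = 590 - 1.1·270.
So P* = 293/0.593 = 494, and then Q* = 270 - 0.37·494 = 87.2.

P* ≈ 494, Q* ≈ 87.2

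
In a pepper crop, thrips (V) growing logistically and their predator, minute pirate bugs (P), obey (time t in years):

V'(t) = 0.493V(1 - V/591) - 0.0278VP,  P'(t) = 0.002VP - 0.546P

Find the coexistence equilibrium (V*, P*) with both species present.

V* ≈ 273, P* ≈ 9.54

From dP/dt = 0 with P > 0: 0.002V* = 0.546, so V* = 273.
Substitute into dV/dt = 0: 0.493(1 - 273/591) = 0.0278P*.
The bracket is 0.538, giving P* = 0.265/0.0278 = 9.54.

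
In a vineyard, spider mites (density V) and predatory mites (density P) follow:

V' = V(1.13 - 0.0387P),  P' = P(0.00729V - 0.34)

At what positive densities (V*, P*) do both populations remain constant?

V* ≈ 46.6, P* ≈ 29.2

Set dP/dt = 0 with P > 0: 0.00729V - 0.34 = 0, so V* = 0.34/0.00729 = 46.6.
Set dV/dt = 0 with V > 0: 1.13 - 0.0387P = 0, so P* = 1.13/0.0387 = 29.2.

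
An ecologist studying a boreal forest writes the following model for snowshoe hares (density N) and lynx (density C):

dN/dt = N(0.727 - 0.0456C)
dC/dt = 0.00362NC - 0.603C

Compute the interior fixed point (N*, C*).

N* ≈ 167, C* ≈ 15.9

Set dC/dt = 0 with C > 0: 0.00362N - 0.603 = 0, so N* = 0.603/0.00362 = 167.
Set dN/dt = 0 with N > 0: 0.727 - 0.0456C = 0, so C* = 0.727/0.0456 = 15.9.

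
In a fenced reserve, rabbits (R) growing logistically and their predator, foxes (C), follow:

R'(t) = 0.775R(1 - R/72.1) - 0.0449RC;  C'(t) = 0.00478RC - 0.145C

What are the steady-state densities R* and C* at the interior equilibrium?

From dC/dt = 0 with C > 0: 0.00478R* = 0.145, so R* = 30.3.
Substitute into dR/dt = 0: 0.775(1 - 30.3/72.1) = 0.0449C*.
The bracket is 0.579, giving C* = 0.449/0.0449 = 10.

R* ≈ 30.3, C* ≈ 10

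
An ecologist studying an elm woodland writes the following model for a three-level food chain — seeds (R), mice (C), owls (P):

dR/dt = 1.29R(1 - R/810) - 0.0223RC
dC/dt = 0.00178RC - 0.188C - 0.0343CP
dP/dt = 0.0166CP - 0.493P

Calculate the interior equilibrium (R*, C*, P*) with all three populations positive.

From dP/dt = 0: 0.0166C* = 0.493, so C* = 29.7.
From dR/dt = 0: 1.29(1 - R*/810) = 0.0223·29.7, giving R* = 810·(1 - 0.513) = 394.
From dC/dt = 0: 0.00178·394 - 0.188 = 0.0343P*, so P* = 0.514/0.0343 = 15.

R* ≈ 394, C* ≈ 29.7, P* ≈ 15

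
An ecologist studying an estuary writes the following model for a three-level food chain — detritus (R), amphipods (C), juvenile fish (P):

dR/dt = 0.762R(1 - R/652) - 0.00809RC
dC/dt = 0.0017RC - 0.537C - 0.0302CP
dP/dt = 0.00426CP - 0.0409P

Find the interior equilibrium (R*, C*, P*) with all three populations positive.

From dP/dt = 0: 0.00426C* = 0.0409, so C* = 9.6.
From dR/dt = 0: 0.762(1 - R*/652) = 0.00809·9.6, giving R* = 652·(1 - 0.102) = 586.
From dC/dt = 0: 0.0017·586 - 0.537 = 0.0302P*, so P* = 0.458/0.0302 = 15.2.

R* ≈ 586, C* ≈ 9.6, P* ≈ 15.2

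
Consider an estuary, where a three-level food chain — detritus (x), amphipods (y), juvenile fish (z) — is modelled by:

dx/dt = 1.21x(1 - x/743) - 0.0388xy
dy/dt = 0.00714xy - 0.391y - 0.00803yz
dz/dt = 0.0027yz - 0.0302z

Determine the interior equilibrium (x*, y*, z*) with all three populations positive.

From dz/dt = 0: 0.0027y* = 0.0302, so y* = 11.2.
From dx/dt = 0: 1.21(1 - x*/743) = 0.0388·11.2, giving x* = 743·(1 - 0.359) = 477.
From dy/dt = 0: 0.00714·477 - 0.391 = 0.00803z*, so z* = 3.01/0.00803 = 375.

x* ≈ 477, y* ≈ 11.2, z* ≈ 375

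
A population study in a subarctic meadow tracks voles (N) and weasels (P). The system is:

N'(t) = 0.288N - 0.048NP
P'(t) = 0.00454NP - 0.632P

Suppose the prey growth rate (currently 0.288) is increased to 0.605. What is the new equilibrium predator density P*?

At the interior fixed point, setting dN/dt = 0 with N > 0 fixes P* = (prey growth rate)/(NP coefficient) — independent of the other coefficients.
With the change, P* = 0.605/0.048 = 12.6; it rises from 6.

P* ≈ 12.6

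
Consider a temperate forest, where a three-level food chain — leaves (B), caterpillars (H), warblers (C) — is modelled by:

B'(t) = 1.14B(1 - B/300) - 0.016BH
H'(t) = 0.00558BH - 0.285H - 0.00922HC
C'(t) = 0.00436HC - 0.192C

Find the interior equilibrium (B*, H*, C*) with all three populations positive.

From dC/dt = 0: 0.00436H* = 0.192, so H* = 44.
From dB/dt = 0: 1.14(1 - B*/300) = 0.016·44, giving B* = 300·(1 - 0.618) = 115.
From dH/dt = 0: 0.00558·115 - 0.285 = 0.00922C*, so C* = 0.354/0.00922 = 38.4.

B* ≈ 115, H* ≈ 44, C* ≈ 38.4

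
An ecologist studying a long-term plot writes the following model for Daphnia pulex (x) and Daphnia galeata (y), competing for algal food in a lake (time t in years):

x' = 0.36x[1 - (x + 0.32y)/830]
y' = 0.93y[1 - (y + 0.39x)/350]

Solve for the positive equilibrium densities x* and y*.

Setting both brackets to zero gives the nullclines x + 0.32y = 830 and 0.39x + y = 350.
Substituting y = 350 - 0.39x into the first: x(1 - 0.32·0.39) = 830 - 0.32·350.
So x* = 718/0.875 = 820, and then y* = 350 - 0.39·820 = 30.1.

x* ≈ 820, y* ≈ 30.1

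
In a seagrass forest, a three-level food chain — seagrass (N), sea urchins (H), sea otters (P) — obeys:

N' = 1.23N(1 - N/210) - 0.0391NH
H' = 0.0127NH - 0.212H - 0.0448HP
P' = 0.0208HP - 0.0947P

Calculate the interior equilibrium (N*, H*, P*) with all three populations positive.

N* ≈ 180, H* ≈ 4.55, P* ≈ 46.2

From dP/dt = 0: 0.0208H* = 0.0947, so H* = 4.55.
From dN/dt = 0: 1.23(1 - N*/210) = 0.0391·4.55, giving N* = 210·(1 - 0.145) = 180.
From dH/dt = 0: 0.0127·180 - 0.212 = 0.0448P*, so P* = 2.07/0.0448 = 46.2.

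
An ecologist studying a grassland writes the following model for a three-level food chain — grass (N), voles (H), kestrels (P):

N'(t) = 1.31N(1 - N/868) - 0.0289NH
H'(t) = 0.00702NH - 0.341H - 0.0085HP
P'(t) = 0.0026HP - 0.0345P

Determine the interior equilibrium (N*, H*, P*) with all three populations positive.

N* ≈ 614, H* ≈ 13.3, P* ≈ 467

From dP/dt = 0: 0.0026H* = 0.0345, so H* = 13.3.
From dN/dt = 0: 1.31(1 - N*/868) = 0.0289·13.3, giving N* = 868·(1 - 0.293) = 614.
From dH/dt = 0: 0.00702·614 - 0.341 = 0.0085P*, so P* = 3.97/0.0085 = 467.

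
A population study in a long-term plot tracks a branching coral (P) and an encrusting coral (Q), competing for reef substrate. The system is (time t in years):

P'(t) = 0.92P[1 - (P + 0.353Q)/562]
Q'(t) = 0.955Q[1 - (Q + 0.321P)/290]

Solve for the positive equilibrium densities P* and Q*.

Setting both brackets to zero gives the nullclines P + 0.353Q = 562 and 0.321P + Q = 290.
Substituting Q = 290 - 0.321P into the first: P(1 - 0.353·0.321) = 562 - 0.353·290.
So P* = 460/0.887 = 518, and then Q* = 290 - 0.321·518 = 124.

P* ≈ 518, Q* ≈ 124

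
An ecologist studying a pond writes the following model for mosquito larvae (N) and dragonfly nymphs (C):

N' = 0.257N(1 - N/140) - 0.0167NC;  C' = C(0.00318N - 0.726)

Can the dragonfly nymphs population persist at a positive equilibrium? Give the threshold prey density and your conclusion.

Threshold N = 228; K < 228, so no, the predator goes extinct.

The predator equation gives dC/dt > 0 only when N > 0.726/0.00318 = 228.
Without the predator, N → K = 140. Since 140 < 228, the predator cannot invade.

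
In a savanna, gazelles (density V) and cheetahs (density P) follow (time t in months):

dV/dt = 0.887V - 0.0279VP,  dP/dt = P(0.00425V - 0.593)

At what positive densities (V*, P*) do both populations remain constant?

V* ≈ 140, P* ≈ 31.8

Set dP/dt = 0 with P > 0: 0.00425V - 0.593 = 0, so V* = 0.593/0.00425 = 140.
Set dV/dt = 0 with V > 0: 0.887 - 0.0279P = 0, so P* = 0.887/0.0279 = 31.8.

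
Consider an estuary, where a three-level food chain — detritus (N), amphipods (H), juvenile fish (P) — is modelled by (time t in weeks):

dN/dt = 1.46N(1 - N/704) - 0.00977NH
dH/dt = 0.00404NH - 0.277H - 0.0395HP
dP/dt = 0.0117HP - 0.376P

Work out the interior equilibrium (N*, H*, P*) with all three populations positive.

N* ≈ 553, H* ≈ 32.1, P* ≈ 49.5

From dP/dt = 0: 0.0117H* = 0.376, so H* = 32.1.
From dN/dt = 0: 1.46(1 - N*/704) = 0.00977·32.1, giving N* = 704·(1 - 0.215) = 553.
From dH/dt = 0: 0.00404·553 - 0.277 = 0.0395P*, so P* = 1.96/0.0395 = 49.5.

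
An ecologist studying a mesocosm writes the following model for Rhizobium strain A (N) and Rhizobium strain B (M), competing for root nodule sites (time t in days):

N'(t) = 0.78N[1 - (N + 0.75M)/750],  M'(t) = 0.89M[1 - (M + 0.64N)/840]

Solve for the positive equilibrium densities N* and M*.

Setting both brackets to zero gives the nullclines N + 0.75M = 750 and 0.64N + M = 840.
Substituting M = 840 - 0.64N into the first: N(1 - 0.75·0.64) = 750 - 0.75·840.
So N* = 120/0.52 = 231, and then M* = 840 - 0.64·231 = 692.

N* ≈ 231, M* ≈ 692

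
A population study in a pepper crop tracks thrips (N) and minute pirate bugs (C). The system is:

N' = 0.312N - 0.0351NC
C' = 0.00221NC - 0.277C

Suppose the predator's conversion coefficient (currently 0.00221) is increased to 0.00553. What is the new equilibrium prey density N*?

At the interior fixed point, setting dC/dt = 0 with C > 0 fixes N* = (predator death rate)/(NC coefficient) — independent of the other coefficients.
With the change, N* = 0.277/0.00553 = 50.1; it falls from 125.

N* ≈ 50.1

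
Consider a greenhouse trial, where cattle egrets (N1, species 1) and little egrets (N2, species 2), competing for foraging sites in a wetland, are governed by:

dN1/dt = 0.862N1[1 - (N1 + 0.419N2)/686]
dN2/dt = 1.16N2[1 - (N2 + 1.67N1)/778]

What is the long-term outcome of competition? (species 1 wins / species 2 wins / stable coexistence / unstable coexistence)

Compare the nullcline intercepts: K1/α12 = 686/0.419 = 1640 > K2 = 778; K2/α21 = 778/1.67 = 466 < K1 = 686.
Since the inequalities point opposite ways, species 1 can invade but species 2 cannot.

species 1 excludes species 2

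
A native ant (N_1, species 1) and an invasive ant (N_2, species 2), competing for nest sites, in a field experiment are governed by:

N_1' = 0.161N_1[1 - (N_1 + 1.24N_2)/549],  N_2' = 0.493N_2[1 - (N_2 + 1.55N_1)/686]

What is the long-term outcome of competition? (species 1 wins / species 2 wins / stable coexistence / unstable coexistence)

unstable coexistence (outcome depends on initial conditions)

Compare the nullcline intercepts: K1/α12 = 549/1.24 = 443 < K2 = 686; K2/α21 = 686/1.55 = 443 < K1 = 549.
Since both are reversed, neither can invade when rare; the interior point is a saddle.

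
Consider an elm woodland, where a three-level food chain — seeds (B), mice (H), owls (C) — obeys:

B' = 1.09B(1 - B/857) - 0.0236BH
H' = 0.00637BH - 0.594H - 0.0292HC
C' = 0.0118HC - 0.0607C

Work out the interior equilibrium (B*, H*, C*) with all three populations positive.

From dC/dt = 0: 0.0118H* = 0.0607, so H* = 5.14.
From dB/dt = 0: 1.09(1 - B*/857) = 0.0236·5.14, giving B* = 857·(1 - 0.111) = 762.
From dH/dt = 0: 0.00637·762 - 0.594 = 0.0292C*, so C* = 4.26/0.0292 = 146.

B* ≈ 762, H* ≈ 5.14, C* ≈ 146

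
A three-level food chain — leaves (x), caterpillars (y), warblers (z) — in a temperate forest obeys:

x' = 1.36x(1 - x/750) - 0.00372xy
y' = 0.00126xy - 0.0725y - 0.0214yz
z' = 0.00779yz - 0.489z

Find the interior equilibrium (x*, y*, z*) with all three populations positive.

x* ≈ 621, y* ≈ 62.8, z* ≈ 33.2

From dz/dt = 0: 0.00779y* = 0.489, so y* = 62.8.
From dx/dt = 0: 1.36(1 - x*/750) = 0.00372·62.8, giving x* = 750·(1 - 0.172) = 621.
From dy/dt = 0: 0.00126·621 - 0.0725 = 0.0214z*, so z* = 0.71/0.0214 = 33.2.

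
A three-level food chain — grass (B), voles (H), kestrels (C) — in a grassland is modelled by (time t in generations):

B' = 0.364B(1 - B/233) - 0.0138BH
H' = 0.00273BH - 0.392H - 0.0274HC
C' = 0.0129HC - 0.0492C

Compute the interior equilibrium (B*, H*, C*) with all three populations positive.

From dC/dt = 0: 0.0129H* = 0.0492, so H* = 3.81.
From dB/dt = 0: 0.364(1 - B*/233) = 0.0138·3.81, giving B* = 233·(1 - 0.145) = 199.
From dH/dt = 0: 0.00273·199 - 0.392 = 0.0274C*, so C* = 0.152/0.0274 = 5.55.

B* ≈ 199, H* ≈ 3.81, C* ≈ 5.55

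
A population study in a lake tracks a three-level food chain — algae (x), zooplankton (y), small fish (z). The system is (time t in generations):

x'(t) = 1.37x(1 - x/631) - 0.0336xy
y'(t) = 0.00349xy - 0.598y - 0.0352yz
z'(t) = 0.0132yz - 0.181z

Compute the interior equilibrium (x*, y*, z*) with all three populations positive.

x* ≈ 419, y* ≈ 13.7, z* ≈ 24.5

From dz/dt = 0: 0.0132y* = 0.181, so y* = 13.7.
From dx/dt = 0: 1.37(1 - x*/631) = 0.0336·13.7, giving x* = 631·(1 - 0.336) = 419.
From dy/dt = 0: 0.00349·419 - 0.598 = 0.0352z*, so z* = 0.864/0.0352 = 24.5.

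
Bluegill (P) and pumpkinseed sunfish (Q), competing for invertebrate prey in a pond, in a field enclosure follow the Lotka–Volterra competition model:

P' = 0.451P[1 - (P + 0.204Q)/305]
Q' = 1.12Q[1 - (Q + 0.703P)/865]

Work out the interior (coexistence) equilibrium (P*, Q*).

P* ≈ 150, Q* ≈ 760

Setting both brackets to zero gives the nullclines P + 0.204Q = 305 and 0.703P + Q = 865.
Substituting Q = 865 - 0.703P into the first: P(1 - 0.204·0.703) = 305 - 0.204·865.
So P* = 129/0.857 = 150, and then Q* = 865 - 0.703·150 = 760.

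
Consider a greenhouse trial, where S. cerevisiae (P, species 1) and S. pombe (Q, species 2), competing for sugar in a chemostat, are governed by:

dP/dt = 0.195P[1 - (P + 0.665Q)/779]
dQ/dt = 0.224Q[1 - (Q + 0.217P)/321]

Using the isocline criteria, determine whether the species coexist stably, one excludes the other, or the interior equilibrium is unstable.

Compare the nullcline intercepts: K1/α12 = 779/0.665 = 1170 > K2 = 321; K2/α21 = 321/0.217 = 1480 > K1 = 779.
Since both inequalities hold, each species can invade when rare, so the interior equilibrium is stable.

stable coexistence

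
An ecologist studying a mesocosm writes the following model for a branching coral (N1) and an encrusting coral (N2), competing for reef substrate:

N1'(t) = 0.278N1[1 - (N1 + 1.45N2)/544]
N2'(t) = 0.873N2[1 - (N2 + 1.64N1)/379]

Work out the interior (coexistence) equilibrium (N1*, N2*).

Setting both brackets to zero gives the nullclines N1 + 1.45N2 = 544 and 1.64N1 + N2 = 379.
Substituting N2 = 379 - 1.64N1 into the first: N1(1 - 1.45·1.64) = 544 - 1.45·379.
So N1* = -5.55/-1.38 = 4.03, and then N2* = 379 - 1.64·4.03 = 372.

N1* ≈ 4.03, N2* ≈ 372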